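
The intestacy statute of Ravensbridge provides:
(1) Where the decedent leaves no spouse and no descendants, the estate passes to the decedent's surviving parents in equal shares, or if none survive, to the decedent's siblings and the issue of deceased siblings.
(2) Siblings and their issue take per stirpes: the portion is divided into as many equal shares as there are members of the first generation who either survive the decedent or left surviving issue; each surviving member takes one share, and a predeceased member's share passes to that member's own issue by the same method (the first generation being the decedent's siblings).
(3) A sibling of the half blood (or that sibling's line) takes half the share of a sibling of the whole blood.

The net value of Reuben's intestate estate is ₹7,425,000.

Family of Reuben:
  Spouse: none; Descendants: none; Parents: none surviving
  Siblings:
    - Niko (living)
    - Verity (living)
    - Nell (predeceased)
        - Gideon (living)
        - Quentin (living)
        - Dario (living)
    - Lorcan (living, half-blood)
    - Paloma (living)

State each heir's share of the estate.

Niko: ₹1,650,000; Verity: ₹1,650,000; Gideon: ₹550,000; Quentin: ₹550,000; Dario: ₹550,000; Lorcan: ₹825,000; Paloma: ₹1,650,000

The entire ₹7,425,000 passes to the siblings and their issue.
Counting each half-blood sibling's line as half a unit, there are 9/2 units in ₹7,425,000, so one unit is ₹1,650,000. Whole-blood lines (Niko, Verity, Nell, and Paloma) take ₹1,650,000 each; half-blood lines (Lorcan) take ₹825,000 each.
Nell's share (₹1,650,000) is divided into 3 shares of ₹550,000: Gideon, Quentin, and Dario each take ₹550,000.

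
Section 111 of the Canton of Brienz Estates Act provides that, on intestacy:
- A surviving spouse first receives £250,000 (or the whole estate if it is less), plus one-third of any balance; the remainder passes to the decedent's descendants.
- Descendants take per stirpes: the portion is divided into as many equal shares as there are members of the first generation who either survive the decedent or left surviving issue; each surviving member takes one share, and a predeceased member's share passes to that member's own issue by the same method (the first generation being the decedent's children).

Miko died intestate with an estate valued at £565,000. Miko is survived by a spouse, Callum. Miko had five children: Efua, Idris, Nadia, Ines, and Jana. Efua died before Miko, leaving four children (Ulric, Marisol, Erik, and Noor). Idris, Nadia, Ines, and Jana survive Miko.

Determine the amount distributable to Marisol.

Marisol receives £10,500.

Callum first takes £250,000, leaving a balance of £315,000. Callum then takes one-third of the balance (£105,000), for a total of £355,000. The remaining £210,000 passes to the descendants.
The descendants' portion (£210,000) is divided into 5 shares of £42,000: Idris, Nadia, Ines, and Jana each take £42,000; Efua's £42,000 share passes to Efua's issue.
Efua's share (£42,000) is divided into 4 shares of £10,500: Ulric, Marisol, Erik, and Noor each take £10,500.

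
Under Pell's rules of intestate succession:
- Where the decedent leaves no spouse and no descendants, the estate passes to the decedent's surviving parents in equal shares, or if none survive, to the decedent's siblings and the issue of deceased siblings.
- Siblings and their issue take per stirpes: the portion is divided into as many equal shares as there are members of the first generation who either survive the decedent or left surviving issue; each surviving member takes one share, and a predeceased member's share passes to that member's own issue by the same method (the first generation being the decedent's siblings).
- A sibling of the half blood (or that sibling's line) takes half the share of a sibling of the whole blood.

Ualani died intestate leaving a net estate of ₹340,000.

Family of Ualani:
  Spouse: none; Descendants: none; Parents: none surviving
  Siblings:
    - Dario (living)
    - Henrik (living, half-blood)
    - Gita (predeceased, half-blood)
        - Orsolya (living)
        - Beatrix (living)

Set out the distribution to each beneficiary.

The entire ₹340,000 passes to the siblings and their issue.
Counting each half-blood sibling's line as half a unit, there are 2 units in ₹340,000, so one unit is ₹170,000. Whole-blood lines (Dario) take ₹170,000 each; half-blood lines (Henrik and Gita) take ₹85,000 each.
Gita's share (₹85,000) is divided into 2 shares of ₹42,500: Orsolya and Beatrix each take ₹42,500.

Dario: ₹170,000; Henrik: ₹85,000; Orsolya: ₹42,500; Beatrix: ₹42,500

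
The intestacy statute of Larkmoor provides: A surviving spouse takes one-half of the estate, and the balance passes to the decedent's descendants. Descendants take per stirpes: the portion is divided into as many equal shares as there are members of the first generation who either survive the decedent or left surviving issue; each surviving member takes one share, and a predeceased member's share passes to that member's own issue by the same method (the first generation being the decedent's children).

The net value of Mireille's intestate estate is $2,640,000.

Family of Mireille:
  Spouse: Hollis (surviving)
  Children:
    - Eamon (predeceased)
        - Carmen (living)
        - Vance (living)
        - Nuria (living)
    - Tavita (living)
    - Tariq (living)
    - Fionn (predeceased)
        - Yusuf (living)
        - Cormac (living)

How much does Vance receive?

Hollis takes one-half of $2,640,000 = $1,320,000. The remaining $1,320,000 passes to the descendants.
The descendants' portion ($1,320,000) is divided into 4 shares of $330,000: Tavita and Tariq each take $330,000; Eamon's $330,000 share passes to Eamon's issue; Fionn's $330,000 share passes to Fionn's issue.
Eamon's share ($330,000) is divided into 3 shares of $110,000: Carmen, Vance, and Nuria each take $110,000.
Fionn's share ($330,000) is divided into 2 shares of $165,000: Yusuf and Cormac each take $165,000.

Vance receives $110,000.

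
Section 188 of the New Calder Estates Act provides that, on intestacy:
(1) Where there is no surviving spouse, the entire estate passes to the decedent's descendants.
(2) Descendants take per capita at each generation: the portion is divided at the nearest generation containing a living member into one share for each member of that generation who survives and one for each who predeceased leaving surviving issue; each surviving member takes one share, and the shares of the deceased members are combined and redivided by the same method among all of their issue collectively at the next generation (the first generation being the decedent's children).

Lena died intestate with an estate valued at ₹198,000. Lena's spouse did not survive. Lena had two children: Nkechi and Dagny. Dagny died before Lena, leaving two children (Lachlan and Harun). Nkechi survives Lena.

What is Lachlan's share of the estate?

Lachlan receives ₹49,500.

The entire ₹198,000 passes to the descendants.
That amount (₹198,000) is divided at the children's generation into 2 shares of ₹99,000. Nkechi takes ₹99,000. The remaining share for the deceased Dagny (₹99,000) is carried to the next generation.
That pool (₹99,000) is divided at the grandchildren's generation equally among Lachlan and Harun: ₹49,500 each.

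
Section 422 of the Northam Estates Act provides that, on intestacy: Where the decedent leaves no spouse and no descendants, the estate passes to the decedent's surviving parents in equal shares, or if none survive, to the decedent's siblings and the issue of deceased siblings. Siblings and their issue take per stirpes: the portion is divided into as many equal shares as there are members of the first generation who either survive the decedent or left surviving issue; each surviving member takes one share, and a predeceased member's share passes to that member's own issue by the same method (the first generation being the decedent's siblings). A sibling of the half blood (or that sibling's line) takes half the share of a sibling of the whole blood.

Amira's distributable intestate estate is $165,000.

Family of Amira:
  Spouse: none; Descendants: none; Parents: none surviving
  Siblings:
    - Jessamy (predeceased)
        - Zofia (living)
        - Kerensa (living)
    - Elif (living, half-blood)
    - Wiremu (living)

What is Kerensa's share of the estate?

The entire $165,000 passes to the siblings and their issue.
Counting each half-blood sibling's line as half a unit, there are 5/2 units in $165,000, so one unit is $66,000. Whole-blood lines (Jessamy and Wiremu) take $66,000 each; half-blood lines (Elif) take $33,000 each.
Jessamy's share ($66,000) is divided into 2 shares of $33,000: Zofia and Kerensa each take $33,000.

Kerensa receives $33,000.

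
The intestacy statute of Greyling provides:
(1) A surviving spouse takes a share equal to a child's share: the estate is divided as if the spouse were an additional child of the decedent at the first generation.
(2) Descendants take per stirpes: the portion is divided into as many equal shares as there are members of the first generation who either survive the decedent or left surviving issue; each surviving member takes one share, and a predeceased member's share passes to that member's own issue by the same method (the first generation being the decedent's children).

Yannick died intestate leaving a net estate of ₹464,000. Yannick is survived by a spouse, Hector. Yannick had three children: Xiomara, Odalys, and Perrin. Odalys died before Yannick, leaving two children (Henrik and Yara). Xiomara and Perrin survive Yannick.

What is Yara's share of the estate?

Yara receives ₹58,000.

The spouse counts as an additional share at the children's level, so there are 4 primary shares of ₹116,000. Hector takes one such share (₹116,000).
The children's combined portion (₹348,000) is divided into 3 shares of ₹116,000: Xiomara and Perrin each take ₹116,000; Odalys's ₹116,000 share passes to Odalys's issue.
Odalys's share (₹116,000) is divided into 2 shares of ₹58,000: Henrik and Yara each take ₹58,000.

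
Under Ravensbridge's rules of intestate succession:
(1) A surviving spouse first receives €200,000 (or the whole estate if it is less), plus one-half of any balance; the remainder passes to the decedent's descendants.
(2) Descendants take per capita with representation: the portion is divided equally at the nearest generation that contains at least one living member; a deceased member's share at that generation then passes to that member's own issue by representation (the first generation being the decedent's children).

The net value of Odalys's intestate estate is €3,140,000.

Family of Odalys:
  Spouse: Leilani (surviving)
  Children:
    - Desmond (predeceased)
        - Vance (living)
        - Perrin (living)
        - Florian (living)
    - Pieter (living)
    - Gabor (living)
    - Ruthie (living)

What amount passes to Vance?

Leilani first takes €200,000, leaving a balance of €2,940,000. Leilani then takes one-half of the balance (€1,470,000), for a total of €1,670,000. The remaining €1,470,000 passes to the descendants.
The descendants' portion (€1,470,000) is divided into 4 shares of €367,500: Pieter, Gabor, and Ruthie each take €367,500; Desmond's €367,500 share passes to Desmond's issue.
Desmond's share (€367,500) is divided into 3 shares of €122,500: Vance, Perrin, and Florian each take €122,500.

Vance receives €122,500.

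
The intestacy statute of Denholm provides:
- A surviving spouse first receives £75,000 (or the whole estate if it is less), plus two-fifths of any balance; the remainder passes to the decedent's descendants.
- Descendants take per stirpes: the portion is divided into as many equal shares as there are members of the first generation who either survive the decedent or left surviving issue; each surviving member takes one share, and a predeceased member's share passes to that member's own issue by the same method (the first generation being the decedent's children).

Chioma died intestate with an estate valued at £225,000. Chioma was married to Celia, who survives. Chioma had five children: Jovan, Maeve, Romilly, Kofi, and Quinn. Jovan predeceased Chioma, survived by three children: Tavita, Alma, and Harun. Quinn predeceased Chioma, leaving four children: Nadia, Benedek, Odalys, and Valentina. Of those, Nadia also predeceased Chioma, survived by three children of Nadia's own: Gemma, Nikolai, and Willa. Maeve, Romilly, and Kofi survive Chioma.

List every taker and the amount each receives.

Celia first takes £75,000, leaving a balance of £150,000. Celia then takes two-fifths of the balance (£60,000), for a total of £135,000. The remaining £90,000 passes to the descendants.
The descendants' portion (£90,000) is divided into 5 shares of £18,000: Maeve, Romilly, and Kofi each take £18,000; Jovan's £18,000 share passes to Jovan's issue; Quinn's £18,000 share passes to Quinn's issue.
Jovan's share (£18,000) is divided into 3 shares of £6,000: Tavita, Alma, and Harun each take £6,000.
Quinn's share (£18,000) is divided into 4 shares of £4,500: Benedek, Odalys, and Valentina each take £4,500; Nadia's £4,500 share passes to Nadia's issue.
Nadia's share (£4,500) is divided into 3 shares of £1,500: Gemma, Nikolai, and Willa each take £1,500.

Celia: £135,000; Tavita: £6,000; Alma: £6,000; Harun: £6,000; Maeve: £18,000; Romilly: £18,000; Kofi: £18,000; Gemma: £1,500; Nikolai: £1,500; Willa: £1,500; Benedek: £4,500; Odalys: £4,500; Valentina: £4,500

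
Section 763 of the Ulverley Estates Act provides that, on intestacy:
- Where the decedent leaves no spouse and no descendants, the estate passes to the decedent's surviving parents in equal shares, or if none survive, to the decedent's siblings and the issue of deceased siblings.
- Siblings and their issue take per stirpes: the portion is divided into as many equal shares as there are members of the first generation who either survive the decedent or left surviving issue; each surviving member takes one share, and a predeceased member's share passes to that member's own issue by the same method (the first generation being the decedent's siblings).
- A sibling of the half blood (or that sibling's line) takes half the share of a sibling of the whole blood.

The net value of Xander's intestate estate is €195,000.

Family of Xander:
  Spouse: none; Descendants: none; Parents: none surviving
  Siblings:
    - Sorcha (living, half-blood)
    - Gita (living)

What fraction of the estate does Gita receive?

Gita receives 2/3 of the estate.

The entire €195,000 passes to the siblings and their issue.
Counting each half-blood sibling's line as half a unit, there are 3/2 units in €195,000, so one unit is €130,000. Whole-blood lines (Gita) take €130,000 each; half-blood lines (Sorcha) take €65,000 each.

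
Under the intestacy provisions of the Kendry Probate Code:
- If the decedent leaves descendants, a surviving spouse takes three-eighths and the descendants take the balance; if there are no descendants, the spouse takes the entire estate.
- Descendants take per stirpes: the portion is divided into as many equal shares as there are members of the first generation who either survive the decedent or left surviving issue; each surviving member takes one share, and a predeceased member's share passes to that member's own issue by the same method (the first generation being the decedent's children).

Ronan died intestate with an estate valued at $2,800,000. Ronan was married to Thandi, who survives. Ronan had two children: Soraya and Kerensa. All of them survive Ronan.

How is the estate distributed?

Thandi: $1,050,000; Soraya: $875,000; Kerensa: $875,000

Thandi takes three-eighths of $2,800,000 = $1,050,000. The remaining $1,750,000 passes to the descendants.
The descendants' portion ($1,750,000) is divided into 2 shares of $875,000: Soraya and Kerensa each take $875,000.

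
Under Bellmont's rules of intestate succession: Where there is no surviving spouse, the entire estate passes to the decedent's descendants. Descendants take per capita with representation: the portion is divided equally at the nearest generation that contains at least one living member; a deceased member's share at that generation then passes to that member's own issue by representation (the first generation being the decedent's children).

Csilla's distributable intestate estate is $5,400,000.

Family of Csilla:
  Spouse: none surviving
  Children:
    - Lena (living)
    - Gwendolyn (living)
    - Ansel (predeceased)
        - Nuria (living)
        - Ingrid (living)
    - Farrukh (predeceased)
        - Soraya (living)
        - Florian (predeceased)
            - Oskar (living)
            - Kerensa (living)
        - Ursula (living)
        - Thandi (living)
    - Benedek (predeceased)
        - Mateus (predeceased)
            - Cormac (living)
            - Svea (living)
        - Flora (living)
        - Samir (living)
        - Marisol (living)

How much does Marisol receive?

Marisol receives $270,000.

The entire $5,400,000 passes to the descendants.
That amount ($5,400,000) is divided into 5 shares of $1,080,000: Lena and Gwendolyn each take $1,080,000; Ansel's $1,080,000 share passes to Ansel's issue; Farrukh's $1,080,000 share passes to Farrukh's issue; Benedek's $1,080,000 share passes to Benedek's issue.
Ansel's share ($1,080,000) is divided into 2 shares of $540,000: Nuria and Ingrid each take $540,000.
Farrukh's share ($1,080,000) is divided into 4 shares of $270,000: Soraya, Ursula, and Thandi each take $270,000; Florian's $270,000 share passes to Florian's issue.
Florian's share ($270,000) is divided into 2 shares of $135,000: Oskar and Kerensa each take $135,000.
Benedek's share ($1,080,000) is divided into 4 shares of $270,000: Flora, Samir, and Marisol each take $270,000; Mateus's $270,000 share passes to Mateus's issue.
Mateus's share ($270,000) is divided into 2 shares of $135,000: Cormac and Svea each take $135,000.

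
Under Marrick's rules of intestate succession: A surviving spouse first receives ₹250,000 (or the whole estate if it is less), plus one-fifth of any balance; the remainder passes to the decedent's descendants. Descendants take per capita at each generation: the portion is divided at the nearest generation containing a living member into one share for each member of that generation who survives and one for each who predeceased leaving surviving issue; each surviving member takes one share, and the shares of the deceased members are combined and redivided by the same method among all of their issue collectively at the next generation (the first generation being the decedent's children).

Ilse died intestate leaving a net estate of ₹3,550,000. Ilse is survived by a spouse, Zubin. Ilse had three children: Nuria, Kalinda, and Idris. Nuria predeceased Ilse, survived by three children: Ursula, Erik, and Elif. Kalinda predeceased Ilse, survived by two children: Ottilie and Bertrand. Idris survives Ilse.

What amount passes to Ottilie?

Zubin first takes ₹250,000, leaving a balance of ₹3,300,000. Zubin then takes one-fifth of the balance (₹660,000), for a total of ₹910,000. The remaining ₹2,640,000 passes to the descendants.
The descendants' portion (₹2,640,000) is divided at the children's generation into 3 shares of ₹880,000. Idris takes ₹880,000. The 2 shares of the deceased (Nuria and Kalinda) are combined into a pool of ₹1,760,000.
That pool (₹1,760,000) is divided at the grandchildren's generation equally among Ursula, Erik, Elif, Ottilie, and Bertrand: ₹352,000 each.

Ottilie receives ₹352,000.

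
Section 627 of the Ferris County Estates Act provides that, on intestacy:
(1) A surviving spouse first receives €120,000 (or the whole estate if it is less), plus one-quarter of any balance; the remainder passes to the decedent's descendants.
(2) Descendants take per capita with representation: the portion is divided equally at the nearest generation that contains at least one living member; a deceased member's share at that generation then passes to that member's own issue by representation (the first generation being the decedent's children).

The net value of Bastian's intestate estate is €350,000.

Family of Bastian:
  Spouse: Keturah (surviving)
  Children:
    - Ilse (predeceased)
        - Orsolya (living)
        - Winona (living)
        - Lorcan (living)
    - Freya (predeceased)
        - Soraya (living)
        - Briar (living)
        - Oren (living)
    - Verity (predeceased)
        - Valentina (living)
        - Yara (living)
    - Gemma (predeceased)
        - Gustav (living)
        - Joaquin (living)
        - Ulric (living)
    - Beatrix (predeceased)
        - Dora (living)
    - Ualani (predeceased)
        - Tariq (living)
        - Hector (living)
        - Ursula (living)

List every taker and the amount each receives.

Keturah first takes €120,000, leaving a balance of €230,000. Keturah then takes one-quarter of the balance (€57,500), for a total of €177,500. The remaining €172,500 passes to the descendants.
No child survives, so the initial division is made at the grandchildren's generation.
The descendants' portion (€172,500) is divided into 15 shares of €11,500: Orsolya, Winona, Lorcan, Soraya, Briar, Oren, Valentina, Yara, Gustav, Joaquin, Ulric, Dora, Tariq, Hector, and Ursula each take €11,500.

Keturah: €177,500; Orsolya: €11,500; Winona: €11,500; Lorcan: €11,500; Soraya: €11,500; Briar: €11,500; Oren: €11,500; Valentina: €11,500; Yara: €11,500; Gustav: €11,500; Joaquin: €11,500; Ulric: €11,500; Dora: €11,500; Tariq: €11,500; Hector: €11,500; Ursula: €11,500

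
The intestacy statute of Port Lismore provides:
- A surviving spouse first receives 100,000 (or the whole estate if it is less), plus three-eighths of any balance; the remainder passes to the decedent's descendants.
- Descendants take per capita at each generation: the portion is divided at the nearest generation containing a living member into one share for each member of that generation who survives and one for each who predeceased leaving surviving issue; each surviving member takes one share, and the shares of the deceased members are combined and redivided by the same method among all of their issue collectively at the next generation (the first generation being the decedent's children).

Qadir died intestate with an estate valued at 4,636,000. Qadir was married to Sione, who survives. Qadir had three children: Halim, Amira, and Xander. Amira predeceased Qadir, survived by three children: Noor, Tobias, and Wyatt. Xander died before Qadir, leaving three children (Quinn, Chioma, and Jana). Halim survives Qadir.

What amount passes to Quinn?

Sione first takes 100,000, leaving a balance of 4,536,000. Sione then takes three-eighths of the balance (1,701,000), for a total of 1,801,000. The remaining 2,835,000 passes to the descendants.
The descendants' portion (2,835,000) is divided at the children's generation into 3 shares of 945,000. Halim takes 945,000. The 2 shares of the deceased (Amira and Xander) are combined into a pool of 1,890,000.
That pool (1,890,000) is divided at the grandchildren's generation equally among Noor, Tobias, Wyatt, Quinn, Chioma, and Jana: 315,000 each.

Quinn receives 315,000.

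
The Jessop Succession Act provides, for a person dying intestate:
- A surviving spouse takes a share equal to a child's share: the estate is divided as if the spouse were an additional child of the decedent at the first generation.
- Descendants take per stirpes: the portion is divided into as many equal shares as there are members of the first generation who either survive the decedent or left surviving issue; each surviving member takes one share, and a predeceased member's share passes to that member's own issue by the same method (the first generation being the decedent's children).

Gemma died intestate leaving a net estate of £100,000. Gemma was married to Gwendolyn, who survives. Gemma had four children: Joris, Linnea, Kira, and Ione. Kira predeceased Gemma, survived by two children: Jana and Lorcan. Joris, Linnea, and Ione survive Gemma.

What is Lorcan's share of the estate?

The spouse counts as an additional share at the children's level, so there are 5 primary shares of £20,000. Gwendolyn takes one such share (£20,000).
The children's combined portion (£80,000) is divided into 4 shares of £20,000: Joris, Linnea, and Ione each take £20,000; Kira's £20,000 share passes to Kira's issue.
Kira's share (£20,000) is divided into 2 shares of £10,000: Jana and Lorcan each take £10,000.

Lorcan receives £10,000.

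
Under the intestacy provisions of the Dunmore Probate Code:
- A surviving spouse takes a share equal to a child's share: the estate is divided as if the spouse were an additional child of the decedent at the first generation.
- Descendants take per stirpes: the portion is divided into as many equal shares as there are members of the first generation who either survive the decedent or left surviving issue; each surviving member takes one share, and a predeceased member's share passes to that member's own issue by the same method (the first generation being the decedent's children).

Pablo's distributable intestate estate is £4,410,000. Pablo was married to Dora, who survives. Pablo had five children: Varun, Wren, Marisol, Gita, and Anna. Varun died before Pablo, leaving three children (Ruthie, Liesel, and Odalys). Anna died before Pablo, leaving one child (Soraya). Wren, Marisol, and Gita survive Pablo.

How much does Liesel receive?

The spouse counts as an additional share at the children's level, so there are 6 primary shares of £735,000. Dora takes one such share (£735,000).
The children's combined portion (£3,675,000) is divided into 5 shares of £735,000: Wren, Marisol, and Gita each take £735,000; Varun's £735,000 share passes to Varun's issue; Anna's £735,000 share passes to Anna's issue.
Varun's share (£735,000) is divided into 3 shares of £245,000: Ruthie, Liesel, and Odalys each take £245,000.
Anna's share (£735,000) passes entirely to Soraya.

Liesel receives £245,000.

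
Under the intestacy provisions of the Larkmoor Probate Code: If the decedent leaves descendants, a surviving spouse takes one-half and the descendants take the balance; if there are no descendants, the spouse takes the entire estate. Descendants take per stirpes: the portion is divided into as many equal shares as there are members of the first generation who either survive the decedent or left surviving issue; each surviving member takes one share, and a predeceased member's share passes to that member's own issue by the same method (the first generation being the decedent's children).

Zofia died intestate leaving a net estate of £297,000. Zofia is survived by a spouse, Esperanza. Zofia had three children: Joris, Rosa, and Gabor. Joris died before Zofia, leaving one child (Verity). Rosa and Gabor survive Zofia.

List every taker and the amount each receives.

Esperanza takes one-half of £297,000 = £148,500. The remaining £148,500 passes to the descendants.
The descendants' portion (£148,500) is divided into 3 shares of £49,500: Rosa and Gabor each take £49,500; Joris's £49,500 share passes to Joris's issue.
Joris's share (£49,500) passes entirely to Verity.

Esperanza: £148,500; Verity: £49,500; Rosa: £49,500; Gabor: £49,500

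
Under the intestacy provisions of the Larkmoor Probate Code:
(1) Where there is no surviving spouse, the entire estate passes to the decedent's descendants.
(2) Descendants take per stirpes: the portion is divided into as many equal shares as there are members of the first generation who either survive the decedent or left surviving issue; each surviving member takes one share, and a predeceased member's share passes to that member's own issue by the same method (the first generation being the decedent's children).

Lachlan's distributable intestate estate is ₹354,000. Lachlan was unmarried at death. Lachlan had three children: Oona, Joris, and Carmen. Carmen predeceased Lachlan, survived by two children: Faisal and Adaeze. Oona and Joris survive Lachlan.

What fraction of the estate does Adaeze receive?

The entire ₹354,000 passes to the descendants.
That amount (₹354,000) is divided into 3 shares of ₹118,000: Oona and Joris each take ₹118,000; Carmen's ₹118,000 share passes to Carmen's issue.
Carmen's share (₹118,000) is divided into 2 shares of ₹59,000: Faisal and Adaeze each take ₹59,000.

Adaeze receives 1/6 of the estate.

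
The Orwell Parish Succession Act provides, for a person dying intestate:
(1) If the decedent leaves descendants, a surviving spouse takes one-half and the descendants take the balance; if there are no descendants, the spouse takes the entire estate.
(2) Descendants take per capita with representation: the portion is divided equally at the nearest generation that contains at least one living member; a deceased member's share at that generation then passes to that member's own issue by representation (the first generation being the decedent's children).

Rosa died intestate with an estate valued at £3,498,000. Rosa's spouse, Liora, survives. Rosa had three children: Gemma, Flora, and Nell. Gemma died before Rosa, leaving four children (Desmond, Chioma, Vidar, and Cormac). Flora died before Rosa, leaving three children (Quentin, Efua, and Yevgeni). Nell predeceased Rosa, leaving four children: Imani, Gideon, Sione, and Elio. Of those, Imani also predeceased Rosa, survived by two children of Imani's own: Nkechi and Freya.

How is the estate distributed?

Liora: £1,749,000; Desmond: £159,000; Chioma: £159,000; Vidar: £159,000; Cormac: £159,000; Quentin: £159,000; Efua: £159,000; Yevgeni: £159,000; Nkechi: £79,500; Freya: £79,500; Gideon: £159,000; Sione: £159,000; Elio: £159,000

Liora takes one-half of £3,498,000 = £1,749,000. The remaining £1,749,000 passes to the descendants.
No child survives, so the initial division is made at the grandchildren's generation.
The descendants' portion (£1,749,000) is divided into 11 shares of £159,000: Desmond, Chioma, Vidar, Cormac, Quentin, Efua, Yevgeni, Gideon, Sione, and Elio each take £159,000; Imani's £159,000 share passes to Imani's issue.
Imani's share (£159,000) is divided into 2 shares of £79,500: Nkechi and Freya each take £79,500.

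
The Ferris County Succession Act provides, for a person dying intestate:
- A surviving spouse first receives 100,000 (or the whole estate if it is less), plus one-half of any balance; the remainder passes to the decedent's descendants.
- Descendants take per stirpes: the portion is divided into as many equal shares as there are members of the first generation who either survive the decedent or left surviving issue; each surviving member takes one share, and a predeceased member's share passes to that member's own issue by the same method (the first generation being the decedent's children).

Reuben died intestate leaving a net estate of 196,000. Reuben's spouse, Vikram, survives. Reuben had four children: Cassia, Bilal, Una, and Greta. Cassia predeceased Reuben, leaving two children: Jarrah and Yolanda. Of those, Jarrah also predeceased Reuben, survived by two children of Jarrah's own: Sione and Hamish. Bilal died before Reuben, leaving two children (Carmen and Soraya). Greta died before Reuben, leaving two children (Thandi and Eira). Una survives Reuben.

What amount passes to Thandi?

Thandi receives 6,000.

Vikram first takes 100,000, leaving a balance of 96,000. Vikram then takes one-half of the balance (48,000), for a total of 148,000. The remaining 48,000 passes to the descendants.
The descendants' portion (48,000) is divided into 4 shares of 12,000: Una takes 12,000; Cassia's 12,000 share passes to Cassia's issue; Bilal's 12,000 share passes to Bilal's issue; Greta's 12,000 share passes to Greta's issue.
Cassia's share (12,000) is divided into 2 shares of 6,000: Yolanda takes 6,000; Jarrah's 6,000 share passes to Jarrah's issue.
Jarrah's share (6,000) is divided into 2 shares of 3,000: Sione and Hamish each take 3,000.
Bilal's share (12,000) is divided into 2 shares of 6,000: Carmen and Soraya each take 6,000.
Greta's share (12,000) is divided into 2 shares of 6,000: Thandi and Eira each take 6,000.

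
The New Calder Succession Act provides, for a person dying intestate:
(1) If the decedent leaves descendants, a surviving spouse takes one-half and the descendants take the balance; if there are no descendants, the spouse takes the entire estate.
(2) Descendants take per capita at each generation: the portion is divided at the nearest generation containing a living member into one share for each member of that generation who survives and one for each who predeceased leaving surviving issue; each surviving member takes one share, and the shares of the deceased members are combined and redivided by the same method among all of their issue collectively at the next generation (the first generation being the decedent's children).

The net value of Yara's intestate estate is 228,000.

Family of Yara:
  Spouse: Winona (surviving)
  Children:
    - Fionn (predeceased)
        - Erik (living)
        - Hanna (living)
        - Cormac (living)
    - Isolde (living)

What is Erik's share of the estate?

Winona takes one-half of 228,000 = 114,000. The remaining 114,000 passes to the descendants.
The descendants' portion (114,000) is divided at the children's generation into 2 shares of 57,000. Isolde takes 57,000. The remaining share for the deceased Fionn (57,000) is carried to the next generation.
That pool (57,000) is divided at the grandchildren's generation equally among Erik, Hanna, and Cormac: 19,000 each.

Erik receives 19,000.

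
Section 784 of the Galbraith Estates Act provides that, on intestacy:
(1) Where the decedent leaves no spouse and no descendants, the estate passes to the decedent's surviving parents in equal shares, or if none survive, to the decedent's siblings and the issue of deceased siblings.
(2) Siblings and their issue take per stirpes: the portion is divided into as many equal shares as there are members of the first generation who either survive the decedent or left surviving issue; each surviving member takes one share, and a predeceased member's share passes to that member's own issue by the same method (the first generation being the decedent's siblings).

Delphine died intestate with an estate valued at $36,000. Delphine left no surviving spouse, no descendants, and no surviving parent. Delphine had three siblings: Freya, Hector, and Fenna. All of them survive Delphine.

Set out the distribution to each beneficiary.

Freya: $12,000; Hector: $12,000; Fenna: $12,000

The entire $36,000 passes to the siblings and their issue.
That amount ($36,000) is divided into 3 shares of $12,000: Freya, Hector, and Fenna each take $12,000.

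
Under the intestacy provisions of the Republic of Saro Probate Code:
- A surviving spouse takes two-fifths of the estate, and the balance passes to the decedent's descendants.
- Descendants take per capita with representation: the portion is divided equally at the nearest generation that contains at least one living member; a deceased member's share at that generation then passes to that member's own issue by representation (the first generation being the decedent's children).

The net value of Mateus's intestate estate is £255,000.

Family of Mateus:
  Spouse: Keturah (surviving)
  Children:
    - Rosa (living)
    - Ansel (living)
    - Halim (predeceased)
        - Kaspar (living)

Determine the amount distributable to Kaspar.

Keturah takes two-fifths of £255,000 = £102,000. The remaining £153,000 passes to the descendants.
The descendants' portion (£153,000) is divided into 3 shares of £51,000: Rosa and Ansel each take £51,000; Halim's £51,000 share passes to Halim's issue.
Halim's share (£51,000) passes entirely to Kaspar.

Kaspar receives £51,000.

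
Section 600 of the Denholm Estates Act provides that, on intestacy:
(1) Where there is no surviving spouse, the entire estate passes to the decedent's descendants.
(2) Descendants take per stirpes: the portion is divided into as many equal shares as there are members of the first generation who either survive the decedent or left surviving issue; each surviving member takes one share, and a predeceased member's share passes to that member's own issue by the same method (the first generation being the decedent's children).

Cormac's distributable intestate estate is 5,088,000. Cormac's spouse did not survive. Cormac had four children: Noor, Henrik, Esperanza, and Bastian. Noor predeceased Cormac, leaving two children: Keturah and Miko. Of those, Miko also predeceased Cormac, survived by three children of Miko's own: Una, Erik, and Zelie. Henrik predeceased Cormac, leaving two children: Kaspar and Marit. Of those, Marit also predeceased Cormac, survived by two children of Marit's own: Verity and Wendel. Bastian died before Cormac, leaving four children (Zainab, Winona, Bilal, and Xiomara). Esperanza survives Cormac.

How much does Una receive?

The entire 5,088,000 passes to the descendants.
That amount (5,088,000) is divided into 4 shares of 1,272,000: Esperanza takes 1,272,000; Noor's 1,272,000 share passes to Noor's issue; Henrik's 1,272,000 share passes to Henrik's issue; Bastian's 1,272,000 share passes to Bastian's issue.
Noor's share (1,272,000) is divided into 2 shares of 636,000: Keturah takes 636,000; Miko's 636,000 share passes to Miko's issue.
Miko's share (636,000) is divided into 3 shares of 212,000: Una, Erik, and Zelie each take 212,000.
Henrik's share (1,272,000) is divided into 2 shares of 636,000: Kaspar takes 636,000; Marit's 636,000 share passes to Marit's issue.
Marit's share (636,000) is divided into 2 shares of 318,000: Verity and Wendel each take 318,000.
Bastian's share (1,272,000) is divided into 4 shares of 318,000: Zainab, Winona, Bilal, and Xiomara each take 318,000.

Una receives 212,000.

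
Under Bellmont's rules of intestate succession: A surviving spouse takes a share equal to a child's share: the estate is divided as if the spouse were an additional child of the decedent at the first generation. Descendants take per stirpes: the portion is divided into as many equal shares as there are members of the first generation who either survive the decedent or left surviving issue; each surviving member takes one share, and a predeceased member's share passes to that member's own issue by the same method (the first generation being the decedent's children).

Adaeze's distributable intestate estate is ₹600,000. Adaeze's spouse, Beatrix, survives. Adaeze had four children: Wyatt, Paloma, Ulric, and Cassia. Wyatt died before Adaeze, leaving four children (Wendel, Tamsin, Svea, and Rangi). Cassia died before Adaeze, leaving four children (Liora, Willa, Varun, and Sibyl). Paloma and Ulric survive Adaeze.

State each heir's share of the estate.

The spouse counts as an additional share at the children's level, so there are 5 primary shares of ₹120,000. Beatrix takes one such share (₹120,000).
The children's combined portion (₹480,000) is divided into 4 shares of ₹120,000: Paloma and Ulric each take ₹120,000; Wyatt's ₹120,000 share passes to Wyatt's issue; Cassia's ₹120,000 share passes to Cassia's issue.
Wyatt's share (₹120,000) is divided into 4 shares of ₹30,000: Wendel, Tamsin, Svea, and Rangi each take ₹30,000.
Cassia's share (₹120,000) is divided into 4 shares of ₹30,000: Liora, Willa, Varun, and Sibyl each take ₹30,000.

Beatrix: ₹120,000; Wendel: ₹30,000; Tamsin: ₹30,000; Svea: ₹30,000; Rangi: ₹30,000; Paloma: ₹120,000; Ulric: ₹120,000; Liora: ₹30,000; Willa: ₹30,000; Varun: ₹30,000; Sibyl: ₹30,000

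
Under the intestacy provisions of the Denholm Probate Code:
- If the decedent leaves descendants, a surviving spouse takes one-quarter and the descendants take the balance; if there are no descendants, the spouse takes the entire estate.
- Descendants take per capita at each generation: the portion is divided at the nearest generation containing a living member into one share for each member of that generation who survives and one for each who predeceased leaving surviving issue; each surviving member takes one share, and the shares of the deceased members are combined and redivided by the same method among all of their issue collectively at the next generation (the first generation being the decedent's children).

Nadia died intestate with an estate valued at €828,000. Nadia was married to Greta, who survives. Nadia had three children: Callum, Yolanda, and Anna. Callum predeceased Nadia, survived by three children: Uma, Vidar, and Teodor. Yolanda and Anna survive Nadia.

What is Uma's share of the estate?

Uma receives €69,000.

Greta takes one-quarter of €828,000 = €207,000. The remaining €621,000 passes to the descendants.
The descendants' portion (€621,000) is divided at the children's generation into 3 shares of €207,000. Yolanda and Anna each take €207,000. The remaining share for the deceased Callum (€207,000) is carried to the next generation.
That pool (€207,000) is divided at the grandchildren's generation equally among Uma, Vidar, and Teodor: €69,000 each.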